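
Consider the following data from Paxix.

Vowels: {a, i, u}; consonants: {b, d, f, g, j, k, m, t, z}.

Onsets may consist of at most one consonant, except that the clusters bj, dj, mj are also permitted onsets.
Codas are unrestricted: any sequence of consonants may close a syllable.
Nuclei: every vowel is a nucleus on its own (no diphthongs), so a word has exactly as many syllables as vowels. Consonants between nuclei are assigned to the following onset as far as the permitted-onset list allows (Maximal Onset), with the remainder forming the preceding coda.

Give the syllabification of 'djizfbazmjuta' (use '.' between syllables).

Vowels present: i, a, u, a; each is a nucleus, giving 4 syllables.
/i…a/ gap (V1→V2): /zfb/ splits as /zf/ + /b/ (/b/ is the longest suffix that is a licit onset).
/a…u/ gap (V2→V3): /zmj/; trying suffixes from longest down, /mj/ is the first permitted one, so coda /z/ | onset /mj/.
/u…a/ gap (V3→V4): /t/ → onset of the next syllable (single consonants are always licit onsets).

djizf.baz.mju.ta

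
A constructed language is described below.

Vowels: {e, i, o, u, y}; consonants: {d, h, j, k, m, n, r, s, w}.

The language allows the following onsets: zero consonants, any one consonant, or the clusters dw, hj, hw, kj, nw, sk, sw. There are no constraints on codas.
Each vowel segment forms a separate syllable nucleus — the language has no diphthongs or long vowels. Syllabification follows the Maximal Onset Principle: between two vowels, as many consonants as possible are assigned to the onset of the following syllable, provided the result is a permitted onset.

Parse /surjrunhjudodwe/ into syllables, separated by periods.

The vowels are u, u, u, o, e — 5 nuclei, so 5 syllables.
V1 /u/ – V2 /u/: /rjr/ — longest licit onset from the right is /r/, leaving /rj/ as coda.
V2 /u/ – V3 /u/: /nhj/ splits as /n/ + /hj/ (/hj/ is the longest suffix that is a licit onset).
V3 /u/ – V4 /o/: just /d/ — single C goes to the following onset.
V4 /o/ – V5 /e/: /dw/ — entire cluster is a permitted onset → onset /dw/, coda ∅.

surj.run.hju.do.dwe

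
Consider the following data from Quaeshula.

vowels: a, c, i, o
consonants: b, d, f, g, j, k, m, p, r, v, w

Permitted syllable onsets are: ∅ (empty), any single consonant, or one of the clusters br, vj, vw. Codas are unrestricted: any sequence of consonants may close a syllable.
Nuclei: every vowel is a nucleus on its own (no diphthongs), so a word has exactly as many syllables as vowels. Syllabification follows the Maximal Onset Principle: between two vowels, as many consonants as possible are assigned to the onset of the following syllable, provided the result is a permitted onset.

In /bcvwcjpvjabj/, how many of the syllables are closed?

The vowels are c, c, a — 3 nuclei, so 3 syllables.
V1 /c/ – V2 /c/: /vw/ — entire cluster is a permitted onset → onset /vw/, coda ∅.
V2 /c/ – V3 /a/: cluster /jpvj/ — the longest permitted-onset suffix is /vj/; onset = /vj/, preceding coda = /jp/.
Result: bc.vwcjp.vjabj.
Classifying each syllable: /bc/ (open), /vwcjp/ (closed), /vjabj/ (closed).
Closed syllables: 2.

2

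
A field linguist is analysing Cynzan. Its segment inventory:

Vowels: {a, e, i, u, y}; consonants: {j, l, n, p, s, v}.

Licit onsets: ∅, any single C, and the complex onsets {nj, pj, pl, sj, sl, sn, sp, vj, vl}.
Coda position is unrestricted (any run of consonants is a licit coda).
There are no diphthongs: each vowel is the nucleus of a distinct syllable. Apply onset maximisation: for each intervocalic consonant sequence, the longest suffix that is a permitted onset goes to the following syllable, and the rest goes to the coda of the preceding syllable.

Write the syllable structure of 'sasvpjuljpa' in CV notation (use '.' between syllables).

The vowels are a, u, a — 3 nuclei, so 3 syllables.
σ1/σ2 boundary: /svpj/ splits as /sv/ + /pj/ (/pj/ is the longest suffix that is a licit onset).
σ2/σ3 boundary: cluster /ljp/ — the longest permitted-onset suffix is /p/; onset = /p/, preceding coda = /lj/.
Syllabification: sasv.pjulj.pa.
Mapping each syllable to C/V: /sasv/ → CVCC, /pjulj/ → CCVCC, /pa/ → CV.

CVCC.CCVCC.CV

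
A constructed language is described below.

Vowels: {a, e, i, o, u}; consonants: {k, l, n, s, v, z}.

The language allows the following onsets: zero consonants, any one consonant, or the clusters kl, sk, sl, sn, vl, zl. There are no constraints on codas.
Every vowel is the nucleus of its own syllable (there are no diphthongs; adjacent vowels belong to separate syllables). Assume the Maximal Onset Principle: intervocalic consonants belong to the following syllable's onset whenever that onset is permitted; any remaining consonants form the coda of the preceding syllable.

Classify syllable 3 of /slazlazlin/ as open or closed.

Vowels present: a, a, i; each is a nucleus, giving 3 syllables.
/a…a/ gap (V1→V2): /zl/ — entire cluster is a permitted onset → onset /zl/, coda ∅.
/a…i/ gap (V2→V3): /zl/ is a licit onset in full, so it all attaches to the next syllable.
Putting it together: sla.zla.zlin.
Syllable 3 is /zlin/ with coda /n/, so it is closed.

closed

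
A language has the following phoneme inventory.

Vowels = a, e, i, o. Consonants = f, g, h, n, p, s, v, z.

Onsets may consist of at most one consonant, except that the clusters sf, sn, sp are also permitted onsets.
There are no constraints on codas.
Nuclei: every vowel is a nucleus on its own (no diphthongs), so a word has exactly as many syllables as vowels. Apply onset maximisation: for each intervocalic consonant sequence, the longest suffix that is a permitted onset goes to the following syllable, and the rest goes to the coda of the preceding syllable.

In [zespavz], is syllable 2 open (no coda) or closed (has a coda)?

Nuclei (vowels): e, a → 2 syllables.
/e…a/ gap (V1→V2): /sp/ is a licit onset in full, so it all attaches to the next syllable.
Putting it together: ze.spavz.
Syllable 2 is /spavz/ with coda /vz/, so it is closed.

closed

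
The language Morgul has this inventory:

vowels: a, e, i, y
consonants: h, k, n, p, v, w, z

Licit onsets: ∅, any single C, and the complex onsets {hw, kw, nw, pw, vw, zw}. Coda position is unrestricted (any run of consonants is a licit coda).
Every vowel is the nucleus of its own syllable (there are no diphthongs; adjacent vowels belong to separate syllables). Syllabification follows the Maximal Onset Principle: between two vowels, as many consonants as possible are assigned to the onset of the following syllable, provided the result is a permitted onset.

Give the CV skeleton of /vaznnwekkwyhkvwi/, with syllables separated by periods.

CVCC.CCVC.CCVCC.CCV

Nuclei (vowels): a, e, y, i → 4 syllables.
Between /a/ (V1) and /e/ (V2): /znnw/ splits as /zn/ + /nw/ (/nw/ is the longest suffix that is a licit onset).
Between /e/ (V2) and /y/ (V3): /kkw/ — longest licit onset from the right is /kw/, leaving /k/ as coda.
Between /y/ (V3) and /i/ (V4): /hkvw/; trying suffixes from longest down, /vw/ is the first permitted one, so coda /hk/ | onset /vw/.
Putting it together: vazn.nwek.kwyhk.vwi.
Mapping each syllable to C/V: /vazn/ → CVCC, /nwek/ → CCVC, /kwyhk/ → CCVCC, /vwi/ → CCV.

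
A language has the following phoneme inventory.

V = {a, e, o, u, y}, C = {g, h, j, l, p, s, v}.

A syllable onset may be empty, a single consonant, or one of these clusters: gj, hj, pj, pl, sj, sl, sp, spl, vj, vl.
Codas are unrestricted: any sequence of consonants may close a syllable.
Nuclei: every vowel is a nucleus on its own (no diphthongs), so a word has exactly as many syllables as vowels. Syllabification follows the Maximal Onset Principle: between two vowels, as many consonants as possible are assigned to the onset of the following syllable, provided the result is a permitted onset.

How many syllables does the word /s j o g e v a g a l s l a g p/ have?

The vowels are o, e, a, a, a — 5 nuclei, so 5 syllables.

5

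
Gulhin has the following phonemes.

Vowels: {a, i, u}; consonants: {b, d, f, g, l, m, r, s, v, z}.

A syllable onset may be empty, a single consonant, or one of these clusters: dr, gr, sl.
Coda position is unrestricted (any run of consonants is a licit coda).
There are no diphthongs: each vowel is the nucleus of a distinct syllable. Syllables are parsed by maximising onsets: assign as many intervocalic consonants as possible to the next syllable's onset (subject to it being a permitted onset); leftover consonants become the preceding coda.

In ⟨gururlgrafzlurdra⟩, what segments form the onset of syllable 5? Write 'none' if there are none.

dr

The vowels are u, u, a, u, a — 5 nuclei, so 5 syllables.
σ1/σ2 boundary: /r/ → onset of the next syllable (single consonants are always licit onsets).
σ2/σ3 boundary: /rlgr/ — longest licit onset from the right is /gr/, leaving /rl/ as coda.
σ3/σ4 boundary: cluster /fzl/ — the longest permitted-onset suffix is /l/; onset = /l/, preceding coda = /fz/.
σ4/σ5 boundary: cluster /rdr/ — the longest permitted-onset suffix is /dr/; onset = /dr/, preceding coda = /r/.
Syllabification: gu.rurl.grafz.lur.dra.
Syllable 5 is /dra/: onset /dr/, nucleus /a/, coda ∅.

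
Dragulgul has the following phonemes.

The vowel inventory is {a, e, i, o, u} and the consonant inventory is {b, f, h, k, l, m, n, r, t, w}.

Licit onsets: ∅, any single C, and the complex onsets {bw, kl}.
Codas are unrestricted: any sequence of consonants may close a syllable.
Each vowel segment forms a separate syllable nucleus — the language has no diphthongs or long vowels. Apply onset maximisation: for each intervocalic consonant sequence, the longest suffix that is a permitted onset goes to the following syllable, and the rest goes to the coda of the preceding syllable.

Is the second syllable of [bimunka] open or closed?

The vowels are i, u, a — 3 nuclei, so 3 syllables.
Between /i/ (V1) and /u/ (V2): just /m/ — single C goes to the following onset.
Between /u/ (V2) and /a/ (V3): /nk/; trying suffixes from longest down, /k/ is the first permitted one, so coda /n/ | onset /k/.
Putting it together: bi.mun.ka.
Syllable 2 is /mun/ with coda /n/, so it is closed.

closed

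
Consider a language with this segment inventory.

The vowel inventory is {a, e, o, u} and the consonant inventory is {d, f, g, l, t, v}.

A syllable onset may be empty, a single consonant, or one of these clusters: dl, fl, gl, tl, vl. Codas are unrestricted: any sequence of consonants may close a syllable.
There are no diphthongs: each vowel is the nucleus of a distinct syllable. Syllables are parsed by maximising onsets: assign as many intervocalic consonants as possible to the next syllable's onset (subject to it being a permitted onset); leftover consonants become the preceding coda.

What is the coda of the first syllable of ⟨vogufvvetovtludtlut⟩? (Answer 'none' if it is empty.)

Nuclei (vowels): o, u, e, o, u, u → 6 syllables.
/o…u/ gap (V1→V2): /g/ is a single consonant, so it becomes the next onset.
/u…e/ gap (V2→V3): /fvv/; trying suffixes from longest down, /v/ is the first permitted one, so coda /fv/ | onset /v/.
/e…o/ gap (V3→V4): /t/ is a single consonant, so it becomes the next onset.
/o…u/ gap (V4→V5): /vtl/; trying suffixes from longest down, /tl/ is the first permitted one, so coda /v/ | onset /tl/.
/u…u/ gap (V5→V6): /dtl/; trying suffixes from longest down, /tl/ is the first permitted one, so coda /d/ | onset /tl/.
So the parse is vo.gufv.ve.tov.tlud.tlut.
Syllable 1 is /vo/: onset /v/, nucleus /o/, coda ∅.

none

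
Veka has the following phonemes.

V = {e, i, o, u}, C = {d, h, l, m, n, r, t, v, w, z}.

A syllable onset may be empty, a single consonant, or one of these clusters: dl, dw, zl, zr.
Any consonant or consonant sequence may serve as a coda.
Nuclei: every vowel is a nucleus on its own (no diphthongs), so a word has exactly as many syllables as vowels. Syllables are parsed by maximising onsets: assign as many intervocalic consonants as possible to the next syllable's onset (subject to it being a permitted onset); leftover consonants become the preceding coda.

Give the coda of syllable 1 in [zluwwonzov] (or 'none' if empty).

Nuclei (vowels): u, o, o → 3 syllables.
σ1/σ2 boundary: cluster /ww/ — the longest permitted-onset suffix is /w/; onset = /w/, preceding coda = /w/.
σ2/σ3 boundary: /nz/ — longest licit onset from the right is /z/, leaving /n/ as coda.
So the parse is zluw.won.zov.
Syllable 1 is /zluw/: onset /zl/, nucleus /u/, coda /w/.

w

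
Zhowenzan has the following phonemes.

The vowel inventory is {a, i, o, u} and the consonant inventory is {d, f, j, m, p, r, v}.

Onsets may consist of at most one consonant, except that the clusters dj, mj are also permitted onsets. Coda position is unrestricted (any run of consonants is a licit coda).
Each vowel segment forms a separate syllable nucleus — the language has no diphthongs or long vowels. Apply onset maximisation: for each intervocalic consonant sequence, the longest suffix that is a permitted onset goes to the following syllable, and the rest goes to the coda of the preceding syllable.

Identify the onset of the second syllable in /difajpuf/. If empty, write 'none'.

Vowels present: i, a, u; each is a nucleus, giving 3 syllables.
V1 /i/ – V2 /a/: /f/ is a single consonant, so it becomes the next onset.
V2 /a/ – V3 /u/: /jp/ splits as /j/ + /p/ (/p/ is the longest suffix that is a licit onset).
Syllabification: di.faj.puf.
Syllable 2 is /faj/: onset /f/, nucleus /a/, coda /j/.

f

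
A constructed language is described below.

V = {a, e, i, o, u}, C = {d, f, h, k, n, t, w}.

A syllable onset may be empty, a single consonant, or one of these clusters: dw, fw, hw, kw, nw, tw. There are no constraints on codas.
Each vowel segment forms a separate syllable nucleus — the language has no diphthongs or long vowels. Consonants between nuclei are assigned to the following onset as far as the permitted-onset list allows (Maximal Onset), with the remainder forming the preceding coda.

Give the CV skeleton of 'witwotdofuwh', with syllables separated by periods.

The vowels are i, o, o, u — 4 nuclei, so 4 syllables.
/i…o/ gap (V1→V2): /tw/ is a licit onset in full, so it all attaches to the next syllable.
/o…o/ gap (V2→V3): /td/ — longest licit onset from the right is /d/, leaving /t/ as coda.
/o…u/ gap (V3→V4): just /f/ — single C goes to the following onset.
So the parse is wi.twot.do.fuwh.
Mapping each syllable to C/V: /wi/ → CV, /twot/ → CCVC, /do/ → CV, /fuwh/ → CVCC.

CV.CCVC.CV.CVCC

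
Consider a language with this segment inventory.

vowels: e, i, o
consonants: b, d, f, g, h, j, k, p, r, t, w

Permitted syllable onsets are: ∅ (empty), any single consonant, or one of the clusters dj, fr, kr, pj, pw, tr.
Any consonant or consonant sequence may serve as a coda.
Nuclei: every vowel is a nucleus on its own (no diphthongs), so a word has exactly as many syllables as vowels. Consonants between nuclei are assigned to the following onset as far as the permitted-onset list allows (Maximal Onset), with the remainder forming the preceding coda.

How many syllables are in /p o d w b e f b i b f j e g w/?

4

The vowels are o, e, i, e — 4 nuclei, so 4 syllables.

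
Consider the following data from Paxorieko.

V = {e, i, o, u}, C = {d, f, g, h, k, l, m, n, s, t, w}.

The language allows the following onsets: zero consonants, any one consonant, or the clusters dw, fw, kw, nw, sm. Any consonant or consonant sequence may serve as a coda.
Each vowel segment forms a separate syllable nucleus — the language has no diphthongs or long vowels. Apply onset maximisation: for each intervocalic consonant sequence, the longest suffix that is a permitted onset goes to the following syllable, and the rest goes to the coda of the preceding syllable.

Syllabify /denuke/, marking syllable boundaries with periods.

The vowels are e, u, e — 3 nuclei, so 3 syllables.
V1 /e/ – V2 /u/: just /n/ — single C goes to the following onset.
V2 /u/ – V3 /e/: /k/ is a single consonant, so it becomes the next onset.

de.nu.ke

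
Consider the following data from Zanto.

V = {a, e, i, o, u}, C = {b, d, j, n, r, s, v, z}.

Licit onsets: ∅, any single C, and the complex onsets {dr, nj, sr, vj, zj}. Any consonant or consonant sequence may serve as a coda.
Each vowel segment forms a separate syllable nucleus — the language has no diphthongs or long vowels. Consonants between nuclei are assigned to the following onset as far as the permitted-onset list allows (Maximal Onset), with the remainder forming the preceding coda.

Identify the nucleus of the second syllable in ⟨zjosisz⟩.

Nuclei (vowels): o, i → 2 syllables.
The second nucleus (vowel 2 from the left) is /i/.

i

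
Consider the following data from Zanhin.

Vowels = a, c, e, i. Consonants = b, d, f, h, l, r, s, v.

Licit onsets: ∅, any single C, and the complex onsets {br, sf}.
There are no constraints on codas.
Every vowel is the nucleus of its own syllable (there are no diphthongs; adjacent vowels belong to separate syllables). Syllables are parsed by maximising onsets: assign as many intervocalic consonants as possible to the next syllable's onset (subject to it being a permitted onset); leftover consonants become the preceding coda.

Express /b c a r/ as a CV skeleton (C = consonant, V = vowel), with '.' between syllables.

CV.VC

Nuclei (vowels): c, a → 2 syllables.
Between /c/ (V1) and /a/ (V2): nothing intervenes; syllable break is V.V.
Putting it together: bc.ar.
Mapping each syllable to C/V: /bc/ → CV, /ar/ → VC.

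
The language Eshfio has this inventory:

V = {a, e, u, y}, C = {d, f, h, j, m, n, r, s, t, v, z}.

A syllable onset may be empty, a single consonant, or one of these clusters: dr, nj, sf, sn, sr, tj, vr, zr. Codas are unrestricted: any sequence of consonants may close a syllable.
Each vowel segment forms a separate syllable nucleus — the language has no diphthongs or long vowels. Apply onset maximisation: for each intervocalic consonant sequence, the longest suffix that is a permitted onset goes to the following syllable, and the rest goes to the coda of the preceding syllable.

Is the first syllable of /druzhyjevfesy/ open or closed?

closed

The vowels are u, y, e, e, y — 5 nuclei, so 5 syllables.
σ1/σ2 boundary: /zh/; trying suffixes from longest down, /h/ is the first permitted one, so coda /z/ | onset /h/.
σ2/σ3 boundary: /j/ → onset of the next syllable (single consonants are always licit onsets).
σ3/σ4 boundary: /vf/ — longest licit onset from the right is /f/, leaving /v/ as coda.
σ4/σ5 boundary: just /s/ — single C goes to the following onset.
Putting it together: druz.hy.jev.fe.sy.
Syllable 1 is /druz/ with coda /z/, so it is closed.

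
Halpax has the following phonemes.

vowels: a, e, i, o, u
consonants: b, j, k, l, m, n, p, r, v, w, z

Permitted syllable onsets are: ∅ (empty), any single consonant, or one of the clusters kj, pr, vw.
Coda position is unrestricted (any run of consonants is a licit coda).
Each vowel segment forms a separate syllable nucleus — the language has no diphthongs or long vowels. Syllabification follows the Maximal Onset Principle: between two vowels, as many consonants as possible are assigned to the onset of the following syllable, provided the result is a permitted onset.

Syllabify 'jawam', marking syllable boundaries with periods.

ja.wam

Vowels present: a, a; each is a nucleus, giving 2 syllables.
V1 /a/ – V2 /a/: just /w/ — single C goes to the following onset.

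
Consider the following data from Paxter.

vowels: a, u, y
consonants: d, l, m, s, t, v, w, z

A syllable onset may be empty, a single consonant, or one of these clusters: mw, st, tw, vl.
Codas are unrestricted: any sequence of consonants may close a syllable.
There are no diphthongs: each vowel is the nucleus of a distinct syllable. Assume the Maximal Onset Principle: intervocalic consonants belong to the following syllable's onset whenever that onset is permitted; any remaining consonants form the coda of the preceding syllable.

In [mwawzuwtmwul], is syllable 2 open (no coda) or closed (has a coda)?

Vowels present: a, u, u; each is a nucleus, giving 3 syllables.
σ1/σ2 boundary: /wz/ splits as /w/ + /z/ (/z/ is the longest suffix that is a licit onset).
σ2/σ3 boundary: cluster /wtmw/ — the longest permitted-onset suffix is /mw/; onset = /mw/, preceding coda = /wt/.
Putting it together: mwaw.zuwt.mwul.
Syllable 2 is /zuwt/ with coda /wt/, so it is closed.

closed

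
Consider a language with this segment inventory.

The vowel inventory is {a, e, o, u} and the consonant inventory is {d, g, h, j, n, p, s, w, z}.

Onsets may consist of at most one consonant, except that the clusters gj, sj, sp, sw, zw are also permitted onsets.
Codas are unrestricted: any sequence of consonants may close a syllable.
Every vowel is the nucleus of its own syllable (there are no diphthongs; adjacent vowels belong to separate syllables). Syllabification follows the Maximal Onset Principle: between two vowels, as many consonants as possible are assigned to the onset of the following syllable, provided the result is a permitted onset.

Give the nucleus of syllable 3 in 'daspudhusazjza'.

The vowels are a, u, u, a, a — 5 nuclei, so 5 syllables.
The third nucleus (vowel 3 from the left) is /u/.

u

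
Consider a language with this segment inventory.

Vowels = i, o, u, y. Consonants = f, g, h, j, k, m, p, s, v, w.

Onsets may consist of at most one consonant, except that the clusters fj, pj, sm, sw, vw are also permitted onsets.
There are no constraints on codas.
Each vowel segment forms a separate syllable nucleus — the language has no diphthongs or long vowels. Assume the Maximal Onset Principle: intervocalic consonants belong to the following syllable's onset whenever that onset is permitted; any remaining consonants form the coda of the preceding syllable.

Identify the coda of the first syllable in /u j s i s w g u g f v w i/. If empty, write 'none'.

The vowels are u, i, u, i — 4 nuclei, so 4 syllables.
Between /u/ (V1) and /i/ (V2): /js/ splits as /j/ + /s/ (/s/ is the longest suffix that is a licit onset).
Between /i/ (V2) and /u/ (V3): /swg/ — longest licit onset from the right is /g/, leaving /sw/ as coda.
Between /u/ (V3) and /i/ (V4): /gfvw/ — longest licit onset from the right is /vw/, leaving /gf/ as coda.
Result: uj.sisw.gugf.vwi.
Syllable 1 is /uj/: onset ∅, nucleus /u/, coda /j/.

j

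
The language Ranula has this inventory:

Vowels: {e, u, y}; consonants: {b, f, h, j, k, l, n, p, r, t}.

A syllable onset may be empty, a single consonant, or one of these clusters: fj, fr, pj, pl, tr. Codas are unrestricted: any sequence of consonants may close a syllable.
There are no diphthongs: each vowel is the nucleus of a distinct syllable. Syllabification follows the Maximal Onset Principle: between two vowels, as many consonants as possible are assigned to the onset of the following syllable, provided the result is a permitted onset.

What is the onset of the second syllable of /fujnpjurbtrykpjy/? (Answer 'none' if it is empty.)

pj

Vowels present: u, u, y, y; each is a nucleus, giving 4 syllables.
/u…u/ gap (V1→V2): /jnpj/; trying suffixes from longest down, /pj/ is the first permitted one, so coda /jn/ | onset /pj/.
/u…y/ gap (V2→V3): /rbtr/; trying suffixes from longest down, /tr/ is the first permitted one, so coda /rb/ | onset /tr/.
/y…y/ gap (V3→V4): /kpj/; trying suffixes from longest down, /pj/ is the first permitted one, so coda /k/ | onset /pj/.
So the parse is fujn.pjurb.tryk.pjy.
Syllable 2 is /pjurb/: onset /pj/, nucleus /u/, coda /rb/.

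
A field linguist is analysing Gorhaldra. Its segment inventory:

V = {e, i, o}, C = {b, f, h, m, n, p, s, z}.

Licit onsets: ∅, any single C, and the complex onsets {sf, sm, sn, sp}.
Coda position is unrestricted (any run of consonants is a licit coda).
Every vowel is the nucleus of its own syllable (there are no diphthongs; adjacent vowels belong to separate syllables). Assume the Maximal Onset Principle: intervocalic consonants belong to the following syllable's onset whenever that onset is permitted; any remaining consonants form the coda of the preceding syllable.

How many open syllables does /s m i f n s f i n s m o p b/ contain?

0

Vowels present: i, i, o; each is a nucleus, giving 3 syllables.
/i…i/ gap (V1→V2): /fnsf/ splits as /fn/ + /sf/ (/sf/ is the longest suffix that is a licit onset).
/i…o/ gap (V2→V3): /nsm/ — longest licit onset from the right is /sm/, leaving /n/ as coda.
So the parse is smifn.sfin.smopb.
Classifying each syllable: /smifn/ (closed), /sfin/ (closed), /smopb/ (closed).
Open syllables: 0.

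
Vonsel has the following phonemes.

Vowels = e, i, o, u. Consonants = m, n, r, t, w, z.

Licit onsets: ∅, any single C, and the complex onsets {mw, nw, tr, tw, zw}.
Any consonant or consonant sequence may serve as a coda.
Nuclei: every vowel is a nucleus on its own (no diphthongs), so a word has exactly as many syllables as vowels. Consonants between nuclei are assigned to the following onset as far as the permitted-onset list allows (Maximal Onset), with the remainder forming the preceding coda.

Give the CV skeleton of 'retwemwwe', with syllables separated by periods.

Nuclei (vowels): e, e, e → 3 syllables.
σ1/σ2 boundary: /tw/ is a licit onset in full, so it all attaches to the next syllable.
σ2/σ3 boundary: /mww/ splits as /mw/ + /w/ (/w/ is the longest suffix that is a licit onset).
Putting it together: re.twemw.we.
Mapping each syllable to C/V: /re/ → CV, /twemw/ → CCVCC, /we/ → CV.

CV.CCVCC.CV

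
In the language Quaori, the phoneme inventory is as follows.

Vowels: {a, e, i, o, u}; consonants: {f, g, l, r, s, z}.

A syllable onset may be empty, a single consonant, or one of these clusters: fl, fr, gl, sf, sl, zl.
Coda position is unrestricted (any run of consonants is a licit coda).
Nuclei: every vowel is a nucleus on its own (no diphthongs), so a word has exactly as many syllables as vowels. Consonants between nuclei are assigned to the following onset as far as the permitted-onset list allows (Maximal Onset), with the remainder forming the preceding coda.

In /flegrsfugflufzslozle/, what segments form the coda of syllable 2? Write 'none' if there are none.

g

Vowels present: e, u, u, o, e; each is a nucleus, giving 5 syllables.
/e…u/ gap (V1→V2): /grsf/ — longest licit onset from the right is /sf/, leaving /gr/ as coda.
/u…u/ gap (V2→V3): /gfl/ splits as /g/ + /fl/ (/fl/ is the longest suffix that is a licit onset).
/u…o/ gap (V3→V4): cluster /fzsl/ — the longest permitted-onset suffix is /sl/; onset = /sl/, preceding coda = /fz/.
/o…e/ gap (V4→V5): /zl/ — entire cluster is a permitted onset → onset /zl/, coda ∅.
So the parse is flegr.sfug.flufz.slo.zle.
Syllable 2 is /sfug/: onset /sf/, nucleus /u/, coda /g/.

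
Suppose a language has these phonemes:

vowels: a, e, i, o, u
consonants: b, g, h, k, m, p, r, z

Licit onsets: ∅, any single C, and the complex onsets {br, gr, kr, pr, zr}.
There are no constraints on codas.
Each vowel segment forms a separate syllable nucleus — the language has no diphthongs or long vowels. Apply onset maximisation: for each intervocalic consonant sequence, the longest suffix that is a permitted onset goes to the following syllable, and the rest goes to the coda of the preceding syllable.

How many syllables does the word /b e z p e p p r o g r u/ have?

4

Nuclei (vowels): e, e, o, u → 4 syllables.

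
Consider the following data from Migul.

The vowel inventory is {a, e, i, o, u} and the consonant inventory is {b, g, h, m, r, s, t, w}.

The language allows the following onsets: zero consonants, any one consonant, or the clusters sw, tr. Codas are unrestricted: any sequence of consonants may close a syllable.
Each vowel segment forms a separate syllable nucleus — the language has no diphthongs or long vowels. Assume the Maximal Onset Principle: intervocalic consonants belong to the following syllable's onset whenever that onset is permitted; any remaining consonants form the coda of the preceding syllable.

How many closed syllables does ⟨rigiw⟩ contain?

1

Nuclei (vowels): i, i → 2 syllables.
V1 /i/ – V2 /i/: /g/ → onset of the next syllable (single consonants are always licit onsets).
So the parse is ri.giw.
Classifying each syllable: /ri/ (open), /giw/ (closed).
Closed syllables: 1.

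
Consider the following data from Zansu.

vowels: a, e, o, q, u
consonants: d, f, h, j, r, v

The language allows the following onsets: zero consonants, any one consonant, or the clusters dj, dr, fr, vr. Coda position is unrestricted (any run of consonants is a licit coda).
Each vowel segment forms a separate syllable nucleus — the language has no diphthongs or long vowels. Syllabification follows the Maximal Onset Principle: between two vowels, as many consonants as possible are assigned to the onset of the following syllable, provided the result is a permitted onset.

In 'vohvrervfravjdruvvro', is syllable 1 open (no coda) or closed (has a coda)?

closed

Vowels present: o, e, a, u, o; each is a nucleus, giving 5 syllables.
σ1/σ2 boundary: /hvr/ — longest licit onset from the right is /vr/, leaving /h/ as coda.
σ2/σ3 boundary: /rvfr/ — longest licit onset from the right is /fr/, leaving /rv/ as coda.
σ3/σ4 boundary: /vjdr/ — longest licit onset from the right is /dr/, leaving /vj/ as coda.
σ4/σ5 boundary: /vvr/ — longest licit onset from the right is /vr/, leaving /v/ as coda.
So the parse is voh.vrerv.fravj.druv.vro.
Syllable 1 is /voh/ with coda /h/, so it is closed.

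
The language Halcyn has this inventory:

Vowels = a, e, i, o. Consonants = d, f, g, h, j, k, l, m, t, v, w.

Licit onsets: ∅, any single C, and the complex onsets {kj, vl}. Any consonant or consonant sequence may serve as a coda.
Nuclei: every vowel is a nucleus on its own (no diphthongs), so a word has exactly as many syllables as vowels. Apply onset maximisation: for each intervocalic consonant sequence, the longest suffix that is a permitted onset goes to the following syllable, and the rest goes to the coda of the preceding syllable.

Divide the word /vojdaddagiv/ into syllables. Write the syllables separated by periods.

voj.dad.da.giv

Nuclei (vowels): o, a, a, i → 4 syllables.
/o…a/ gap (V1→V2): cluster /jd/ — the longest permitted-onset suffix is /d/; onset = /d/, preceding coda = /j/.
/a…a/ gap (V2→V3): /dd/ splits as /d/ + /d/ (/d/ is the longest suffix that is a licit onset).
/a…i/ gap (V3→V4): /g/ is a single consonant, so it becomes the next onset.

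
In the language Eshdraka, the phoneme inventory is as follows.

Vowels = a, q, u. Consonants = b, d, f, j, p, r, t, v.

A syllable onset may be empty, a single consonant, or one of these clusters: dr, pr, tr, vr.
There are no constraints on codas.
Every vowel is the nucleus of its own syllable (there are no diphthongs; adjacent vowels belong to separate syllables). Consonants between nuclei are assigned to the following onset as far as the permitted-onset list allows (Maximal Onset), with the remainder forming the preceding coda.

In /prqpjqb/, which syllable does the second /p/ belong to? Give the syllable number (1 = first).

1

Nuclei (vowels): q, q → 2 syllables.
V1 /q/ – V2 /q/: /pj/ — longest licit onset from the right is /j/, leaving /p/ as coda.
Putting it together: prqp.jqb.
The second /p/ is in the coda of syllable 1 (/prqp/).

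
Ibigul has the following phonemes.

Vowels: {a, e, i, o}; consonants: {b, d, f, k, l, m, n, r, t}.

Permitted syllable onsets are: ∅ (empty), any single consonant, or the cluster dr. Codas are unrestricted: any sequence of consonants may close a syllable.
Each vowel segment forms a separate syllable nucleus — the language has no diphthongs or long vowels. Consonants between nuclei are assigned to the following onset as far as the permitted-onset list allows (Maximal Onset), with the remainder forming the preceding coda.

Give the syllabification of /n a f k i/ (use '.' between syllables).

The vowels are a, i — 2 nuclei, so 2 syllables.
/a…i/ gap (V1→V2): cluster /fk/ — the longest permitted-onset suffix is /k/; onset = /k/, preceding coda = /f/.

naf.ki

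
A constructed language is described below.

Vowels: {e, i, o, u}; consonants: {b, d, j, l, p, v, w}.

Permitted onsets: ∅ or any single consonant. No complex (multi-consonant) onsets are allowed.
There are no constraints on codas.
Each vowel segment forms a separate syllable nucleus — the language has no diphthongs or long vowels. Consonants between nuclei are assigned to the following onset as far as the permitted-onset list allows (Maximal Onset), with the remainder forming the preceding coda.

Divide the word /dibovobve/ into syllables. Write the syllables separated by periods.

Vowels present: i, o, o, e; each is a nucleus, giving 4 syllables.
V1 /i/ – V2 /o/: /b/ → onset of the next syllable (single consonants are always licit onsets).
V2 /o/ – V3 /o/: /v/ → onset of the next syllable (single consonants are always licit onsets).
V3 /o/ – V4 /e/: /bv/ splits as /b/ + /v/ (/v/ is the longest suffix that is a licit onset).

di.bo.vob.ve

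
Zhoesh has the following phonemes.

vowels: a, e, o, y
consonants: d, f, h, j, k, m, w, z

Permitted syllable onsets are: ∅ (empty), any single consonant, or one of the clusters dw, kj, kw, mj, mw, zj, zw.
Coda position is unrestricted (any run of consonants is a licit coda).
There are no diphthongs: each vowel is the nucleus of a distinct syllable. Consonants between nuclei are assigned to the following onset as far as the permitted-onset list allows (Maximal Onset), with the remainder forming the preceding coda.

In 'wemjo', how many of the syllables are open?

The vowels are e, o — 2 nuclei, so 2 syllables.
Between /e/ (V1) and /o/ (V2): /mj/ — entire cluster is a permitted onset → onset /mj/, coda ∅.
So the parse is we.mjo.
Classifying each syllable: /we/ (open), /mjo/ (open).
Open syllables: 2.

2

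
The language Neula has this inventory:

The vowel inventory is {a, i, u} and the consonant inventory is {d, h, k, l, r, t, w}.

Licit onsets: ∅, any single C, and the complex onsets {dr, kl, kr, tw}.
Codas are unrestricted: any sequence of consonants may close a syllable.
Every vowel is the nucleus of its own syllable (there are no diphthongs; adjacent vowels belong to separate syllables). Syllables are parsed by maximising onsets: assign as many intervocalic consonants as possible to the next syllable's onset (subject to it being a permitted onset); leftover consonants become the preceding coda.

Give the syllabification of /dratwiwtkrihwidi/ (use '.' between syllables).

Vowels present: a, i, i, i, i; each is a nucleus, giving 5 syllables.
Between /a/ (V1) and /i/ (V2): /tw/ is a licit onset in full, so it all attaches to the next syllable.
Between /i/ (V2) and /i/ (V3): /wtkr/ — longest licit onset from the right is /kr/, leaving /wt/ as coda.
Between /i/ (V3) and /i/ (V4): /hw/; trying suffixes from longest down, /w/ is the first permitted one, so coda /h/ | onset /w/.
Between /i/ (V4) and /i/ (V5): just /d/ — single C goes to the following onset.

dra.twiwt.krih.wi.di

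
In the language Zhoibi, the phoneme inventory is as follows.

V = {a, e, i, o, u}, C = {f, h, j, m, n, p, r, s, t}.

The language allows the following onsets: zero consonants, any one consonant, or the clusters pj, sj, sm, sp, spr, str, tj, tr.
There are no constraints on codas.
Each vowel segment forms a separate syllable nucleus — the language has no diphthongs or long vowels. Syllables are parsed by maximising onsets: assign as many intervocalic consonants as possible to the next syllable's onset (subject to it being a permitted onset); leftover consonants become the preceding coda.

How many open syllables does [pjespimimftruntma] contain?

The vowels are e, i, i, u, a — 5 nuclei, so 5 syllables.
Between /e/ (V1) and /i/ (V2): /sp/ — entire cluster is a permitted onset → onset /sp/, coda ∅.
Between /i/ (V2) and /i/ (V3): just /m/ — single C goes to the following onset.
Between /i/ (V3) and /u/ (V4): /mftr/; trying suffixes from longest down, /tr/ is the first permitted one, so coda /mf/ | onset /tr/.
Between /u/ (V4) and /a/ (V5): /ntm/; trying suffixes from longest down, /m/ is the first permitted one, so coda /nt/ | onset /m/.
Syllabification: pje.spi.mimf.trunt.ma.
Classifying each syllable: /pje/ (open), /spi/ (open), /mimf/ (closed), /trunt/ (closed), /ma/ (open).
Open syllables: 3.

3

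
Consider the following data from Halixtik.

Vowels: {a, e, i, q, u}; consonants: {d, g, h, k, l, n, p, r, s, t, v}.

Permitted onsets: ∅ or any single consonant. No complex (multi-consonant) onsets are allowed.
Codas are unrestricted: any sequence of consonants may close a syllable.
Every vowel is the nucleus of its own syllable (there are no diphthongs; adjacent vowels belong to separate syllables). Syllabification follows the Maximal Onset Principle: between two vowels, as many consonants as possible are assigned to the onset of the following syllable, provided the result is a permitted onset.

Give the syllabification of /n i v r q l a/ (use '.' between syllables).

The vowels are i, q, a — 3 nuclei, so 3 syllables.
Between /i/ (V1) and /q/ (V2): /vr/ splits as /v/ + /r/ (/r/ is the longest suffix that is a licit onset).
Between /q/ (V2) and /a/ (V3): just /l/ — single C goes to the following onset.

niv.rq.la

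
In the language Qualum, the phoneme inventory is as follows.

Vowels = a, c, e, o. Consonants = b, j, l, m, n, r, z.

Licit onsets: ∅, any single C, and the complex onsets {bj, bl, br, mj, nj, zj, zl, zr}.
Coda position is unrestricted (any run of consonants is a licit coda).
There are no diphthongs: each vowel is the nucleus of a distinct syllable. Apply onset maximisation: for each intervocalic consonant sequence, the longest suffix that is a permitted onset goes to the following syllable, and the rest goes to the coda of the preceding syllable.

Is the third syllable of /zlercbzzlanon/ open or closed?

open

Vowels present: e, c, a, o; each is a nucleus, giving 4 syllables.
Between /e/ (V1) and /c/ (V2): /r/ is a single consonant, so it becomes the next onset.
Between /c/ (V2) and /a/ (V3): cluster /bzzl/ — the longest permitted-onset suffix is /zl/; onset = /zl/, preceding coda = /bz/.
Between /a/ (V3) and /o/ (V4): /n/ is a single consonant, so it becomes the next onset.
So the parse is zle.rcbz.zla.non.
Syllable 3 is /zla/; it ends in its nucleus with no coda, so it is open.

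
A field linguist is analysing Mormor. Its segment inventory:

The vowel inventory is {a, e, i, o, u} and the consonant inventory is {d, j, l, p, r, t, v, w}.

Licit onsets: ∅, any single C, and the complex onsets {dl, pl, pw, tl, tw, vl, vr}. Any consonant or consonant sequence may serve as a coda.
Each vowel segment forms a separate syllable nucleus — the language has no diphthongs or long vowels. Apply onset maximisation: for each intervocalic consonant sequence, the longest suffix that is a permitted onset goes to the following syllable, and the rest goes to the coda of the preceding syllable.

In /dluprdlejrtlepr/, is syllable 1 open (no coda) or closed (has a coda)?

closed

Vowels present: u, e, e; each is a nucleus, giving 3 syllables.
V1 /u/ – V2 /e/: cluster /prdl/ — the longest permitted-onset suffix is /dl/; onset = /dl/, preceding coda = /pr/.
V2 /e/ – V3 /e/: /jrtl/ — longest licit onset from the right is /tl/, leaving /jr/ as coda.
Syllabification: dlupr.dlejr.tlepr.
Syllable 1 is /dlupr/ with coda /pr/, so it is closed.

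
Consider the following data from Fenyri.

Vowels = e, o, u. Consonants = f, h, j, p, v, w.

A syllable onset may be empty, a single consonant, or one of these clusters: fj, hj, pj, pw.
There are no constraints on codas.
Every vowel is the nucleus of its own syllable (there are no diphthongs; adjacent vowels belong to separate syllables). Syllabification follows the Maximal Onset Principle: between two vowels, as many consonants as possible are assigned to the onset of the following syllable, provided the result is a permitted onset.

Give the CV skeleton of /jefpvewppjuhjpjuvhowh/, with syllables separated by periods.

Vowels present: e, e, u, u, o; each is a nucleus, giving 5 syllables.
/e…e/ gap (V1→V2): cluster /fpv/ — the longest permitted-onset suffix is /v/; onset = /v/, preceding coda = /fp/.
/e…u/ gap (V2→V3): /wppj/; trying suffixes from longest down, /pj/ is the first permitted one, so coda /wp/ | onset /pj/.
/u…u/ gap (V3→V4): /hjpj/; trying suffixes from longest down, /pj/ is the first permitted one, so coda /hj/ | onset /pj/.
/u…o/ gap (V4→V5): /vh/ — longest licit onset from the right is /h/, leaving /v/ as coda.
Result: jefp.vewp.pjuhj.pjuv.howh.
Mapping each syllable to C/V: /jefp/ → CVCC, /vewp/ → CVCC, /pjuhj/ → CCVCC, /pjuv/ → CCVC, /howh/ → CVCC.

CVCC.CVCC.CCVCC.CCVC.CVCC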